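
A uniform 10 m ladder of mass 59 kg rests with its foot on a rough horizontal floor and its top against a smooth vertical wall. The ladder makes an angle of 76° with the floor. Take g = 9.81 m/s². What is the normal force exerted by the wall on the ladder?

Torques about the foot: N_wall · 10 sin 76° = 59×9.81×5 cos 76° → N_wall = 72.154 N.

N_wall ≈ 72.2 N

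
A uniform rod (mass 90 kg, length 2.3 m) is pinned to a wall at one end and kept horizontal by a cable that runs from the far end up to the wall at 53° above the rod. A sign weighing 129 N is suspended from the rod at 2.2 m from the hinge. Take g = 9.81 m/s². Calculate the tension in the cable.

Take torques about the hinge: T sin 53° · 2.3 = 90×9.81×1.15 + 129×2.2 = 1299.1 N·m.
So T = 1299.1 / (0.7986 × 2.3) = 707.26 N.

T ≈ 707 N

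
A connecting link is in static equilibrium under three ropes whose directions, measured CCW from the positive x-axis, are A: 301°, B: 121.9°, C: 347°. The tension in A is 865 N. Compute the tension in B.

Resolve: ΣF_x = 865 cos 301° + T_B cos 121.9° + T_C cos 347° = 0.
        ΣF_y = 865 sin 301° + T_B sin 121.9° + T_C sin 347° = 0.
The known terms sum to (445.5, -741.4) N, so -0.5284 T_B + 0.9744 T_C = -445.5 and 0.8490 T_B − 0.2250 T_C = 741.4.
Solving simultaneously: T_B = 878.4 N, T_C = 19.18 N.

T_B ≈ 878 N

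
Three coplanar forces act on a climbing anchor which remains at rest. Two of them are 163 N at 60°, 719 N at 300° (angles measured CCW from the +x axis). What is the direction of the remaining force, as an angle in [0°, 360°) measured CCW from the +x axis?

Sum the known components: ΣF_x = 441 N, ΣF_y = -481.5 N.
For equilibrium the remaining force must supply (−ΣF_x, −ΣF_y) = (-441, 481.5) N.
Magnitude = √((-441)² + (481.5)²) = 652.9 N; direction = atan2(481.5, -441) = 132.5°.

θ ≈ 132°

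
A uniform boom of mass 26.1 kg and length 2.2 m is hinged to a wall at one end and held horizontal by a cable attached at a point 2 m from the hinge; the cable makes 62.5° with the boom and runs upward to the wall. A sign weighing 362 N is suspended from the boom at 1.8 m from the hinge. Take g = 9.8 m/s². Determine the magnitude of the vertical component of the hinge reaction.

Take torques about the hinge: T sin 62.5° · 2 = 26.1×9.8×1.1 + 362×1.8 = 932.96 N·m.
So T = 932.96 / (0.8870 × 2) = 525.9 N.
ΣF_y = 0: H_y = (26.1×9.8 + 362) − T sin 62.5° = 617.78 − 466.48 = 151.3 N.

|H_y| ≈ 151 N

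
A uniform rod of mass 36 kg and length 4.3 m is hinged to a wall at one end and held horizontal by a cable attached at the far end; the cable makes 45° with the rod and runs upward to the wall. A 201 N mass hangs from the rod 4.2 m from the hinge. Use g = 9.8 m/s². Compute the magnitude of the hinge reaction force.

|H| ≈ 414 N

Take torques about the hinge: T sin 45° · 4.3 = 36×9.8×2.15 + 201×4.2 = 1602.7 N·m.
So T = 1602.7 / (0.7071 × 4.3) = 527.11 N.
ΣF_x = 0: H_x = T cos 45° = 372.73 N.
ΣF_y = 0: H_y = (36×9.8 + 201) − T sin 45° = 553.8 − 372.73 = 181.07 N.
|H| = √(H_x² + H_y²) = √((372.73)² + (181.07)²) = 414.38 N.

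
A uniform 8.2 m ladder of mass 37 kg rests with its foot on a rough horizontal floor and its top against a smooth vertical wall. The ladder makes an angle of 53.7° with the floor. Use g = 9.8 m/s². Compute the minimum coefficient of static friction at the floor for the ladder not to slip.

ΣF_y = 0: N_floor = 37×9.8 = 362.6 N.
Torques about the foot: N_wall · 8.2 sin 53.7° = 37×9.8×4.1 cos 53.7° → N_wall = 133.18 N.
ΣF_x = 0: f_floor = N_wall = 133.18 N.
μ_min = f_floor / N_floor = 133.18 / 362.6 = 0.3673.

μ_min ≈ 0.367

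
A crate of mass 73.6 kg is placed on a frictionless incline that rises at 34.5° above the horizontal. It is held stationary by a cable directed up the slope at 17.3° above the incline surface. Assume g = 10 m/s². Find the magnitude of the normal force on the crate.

Take axes along and perpendicular to the incline. Weight components: W sin 34.5° = 416.9 N down-slope, W cos 34.5° = 606.6 N into the surface.
Along incline: T cos 17.3° = W sin 34.5° → T = 436.6 N.
Perpendicular: N = W cos 34.5° − T sin 17.3° = 476.7 N.

N ≈ 477 N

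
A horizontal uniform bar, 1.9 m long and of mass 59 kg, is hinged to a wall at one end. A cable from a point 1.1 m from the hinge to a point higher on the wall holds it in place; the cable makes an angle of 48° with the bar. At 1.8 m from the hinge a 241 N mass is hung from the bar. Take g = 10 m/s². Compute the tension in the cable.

Take torques about the hinge: T sin 48° · 1.1 = 59×10×0.95 + 241×1.8 = 994.3 N·m.
So T = 994.3 / (0.7431 × 1.1) = 1216.3 N.

T ≈ 1220 N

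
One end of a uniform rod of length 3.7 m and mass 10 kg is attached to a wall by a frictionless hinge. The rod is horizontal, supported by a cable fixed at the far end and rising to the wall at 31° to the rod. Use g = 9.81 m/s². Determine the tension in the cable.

Take torques about the hinge: T sin 31° · 3.7 = 10×9.81×1.85 = 181.49 N·m.
So T = 181.49 / (0.5150 × 3.7) = 95.236 N.

T ≈ 95.2 N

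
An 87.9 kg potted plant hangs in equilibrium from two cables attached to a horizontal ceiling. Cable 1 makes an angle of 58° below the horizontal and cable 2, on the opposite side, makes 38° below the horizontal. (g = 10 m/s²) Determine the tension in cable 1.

Weight W = 87.9 × 10 = 879 N acts straight down.
Horizontal: T_1 cos 58° = T_2 cos 38°  →  T_2 = 0.6725 T_1.
Vertical: T_1 sin 58° + T_2 sin 38° = 879.
Substituting the horizontal relation into the vertical equation gives 1.262 T_1 = 879, so T_1 = 696.5 N.

T_1 ≈ 696 N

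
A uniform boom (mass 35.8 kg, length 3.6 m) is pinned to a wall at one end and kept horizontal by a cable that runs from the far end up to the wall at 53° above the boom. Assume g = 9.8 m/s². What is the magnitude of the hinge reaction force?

Take torques about the hinge: T sin 53° · 3.6 = 35.8×9.8×1.8 = 631.51 N·m.
So T = 631.51 / (0.7986 × 3.6) = 219.65 N.
ΣF_x = 0: H_x = T cos 53° = 132.19 N.
ΣF_y = 0: H_y = (35.8×9.8) − T sin 53° = 350.84 − 175.42 = 175.42 N.
|H| = √(H_x² + H_y²) = √((132.19)² + (175.42)²) = 219.65 N.

|H| ≈ 220 N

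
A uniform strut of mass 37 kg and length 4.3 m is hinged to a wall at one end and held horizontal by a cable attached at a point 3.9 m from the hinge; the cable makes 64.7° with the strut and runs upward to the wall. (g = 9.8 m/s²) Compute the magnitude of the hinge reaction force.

Take torques about the hinge: T sin 64.7° · 3.9 = 37×9.8×2.15 = 779.59 N·m.
So T = 779.59 / (0.9041 × 3.9) = 221.1 N.
ΣF_x = 0: H_x = T cos 64.7° = 94.49 N.
ΣF_y = 0: H_y = (37×9.8) − T sin 64.7° = 362.6 − 199.89 = 162.71 N.
|H| = √(H_x² + H_y²) = √((94.49)² + (162.71)²) = 188.15 N.

|H| ≈ 188 N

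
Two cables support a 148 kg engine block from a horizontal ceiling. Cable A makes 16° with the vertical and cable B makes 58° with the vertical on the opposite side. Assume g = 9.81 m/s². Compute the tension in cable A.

T_A ≈ 1280 N

Angles from the horizontal: cable A is 90° − 16° = 74°, cable B is 90° − 58° = 32°.
Weight W = 148 × 9.81 = 1452 N acts straight down.
Horizontal: T_A cos 74° = T_B cos 32°  →  T_B = 0.325 T_A.
Vertical: T_A sin 74° + T_B sin 32° = 1452.
Substituting the horizontal relation into the vertical equation gives 1.133 T_A = 1452, so T_A = 1281 N.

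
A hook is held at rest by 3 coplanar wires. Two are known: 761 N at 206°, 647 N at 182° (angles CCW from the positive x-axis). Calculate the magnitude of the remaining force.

F ≈ 1380 N

Sum the known components: ΣF_x = -1331 N, ΣF_y = -356.2 N.
For equilibrium the remaining force must supply (−ΣF_x, −ΣF_y) = (1331, 356.2) N.
Magnitude = √((1331)² + (356.2)²) = 1377 N; direction = atan2(356.2, 1331) = 15.0°.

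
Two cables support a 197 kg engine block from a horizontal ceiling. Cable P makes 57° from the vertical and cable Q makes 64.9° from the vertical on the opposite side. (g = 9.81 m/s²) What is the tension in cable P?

Angles from the horizontal: cable P is 90° − 57° = 33°, cable Q is 90° − 64.9° = 25.1°.
Weight W = 197 × 9.81 = 1933 N acts straight down.
Horizontal: T_P cos 33° = T_Q cos 25.1°  →  T_Q = 0.9261 T_P.
Vertical: T_P sin 33° + T_Q sin 25.1° = 1933.
Substituting the horizontal relation into the vertical equation gives 0.9375 T_P = 1933, so T_P = 2061 N.

T_P ≈ 2060 N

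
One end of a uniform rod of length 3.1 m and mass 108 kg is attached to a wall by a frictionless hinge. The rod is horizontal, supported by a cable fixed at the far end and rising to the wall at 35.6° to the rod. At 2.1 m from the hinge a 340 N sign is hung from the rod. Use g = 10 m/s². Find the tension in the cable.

T ≈ 1320 N

Take torques about the hinge: T sin 35.6° · 3.1 = 108×10×1.55 + 340×2.1 = 2388 N·m.
So T = 2388 / (0.5821 × 3.1) = 1323.3 N.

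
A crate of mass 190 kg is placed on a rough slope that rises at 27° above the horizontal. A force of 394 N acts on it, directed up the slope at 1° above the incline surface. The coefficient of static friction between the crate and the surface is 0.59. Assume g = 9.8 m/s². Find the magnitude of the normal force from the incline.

Axes along / perpendicular to the incline. W sin 27° = 845.3 N down-slope; W cos 27° = 1659 N into the surface.
Perpendicular: N = W cos 27° − P sin 1° = 1659 − 6.876 = 1652 N.
Along incline: P cos 1° + f = W sin 27° (friction acts up-slope) → f = 845.3 − 393.9 = 451.4 N.
|f| = 451.4 N ≤ μN = 974.8 N, so the crate is indeed static.

N ≈ 1650 N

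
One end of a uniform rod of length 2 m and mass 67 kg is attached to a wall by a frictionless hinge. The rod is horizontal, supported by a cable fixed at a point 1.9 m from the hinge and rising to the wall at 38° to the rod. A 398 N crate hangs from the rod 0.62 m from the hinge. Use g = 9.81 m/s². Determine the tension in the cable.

Take torques about the hinge: T sin 38° · 1.9 = 67×9.81×1 + 398×0.62 = 904.03 N·m.
So T = 904.03 / (0.6157 × 1.9) = 772.84 N.

T ≈ 773 N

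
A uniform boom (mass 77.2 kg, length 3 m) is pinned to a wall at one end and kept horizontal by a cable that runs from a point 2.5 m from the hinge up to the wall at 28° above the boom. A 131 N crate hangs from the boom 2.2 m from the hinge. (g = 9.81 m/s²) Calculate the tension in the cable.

T ≈ 1210 N

Take torques about the hinge: T sin 28° · 2.5 = 77.2×9.81×1.5 + 131×2.2 = 1424.2 N·m.
So T = 1424.2 / (0.4695 × 2.5) = 1213.4 N.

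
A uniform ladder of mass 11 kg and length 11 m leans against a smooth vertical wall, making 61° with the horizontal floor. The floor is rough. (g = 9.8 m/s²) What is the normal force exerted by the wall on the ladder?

Torques about the foot: N_wall · 11 sin 61° = 11×9.8×5.5 cos 61° → N_wall = 29.877 N.

N_wall ≈ 29.9 N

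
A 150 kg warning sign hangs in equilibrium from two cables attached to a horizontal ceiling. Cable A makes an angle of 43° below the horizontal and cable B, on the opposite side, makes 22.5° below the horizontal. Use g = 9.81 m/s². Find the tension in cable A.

Weight W = 150 × 9.81 = 1472 N acts straight down.
Horizontal: T_A cos 43° = T_B cos 22.5°  →  T_B = 0.7916 T_A.
Vertical: T_A sin 43° + T_B sin 22.5° = 1472.
Substituting the horizontal relation into the vertical equation gives 0.9849 T_A = 1472, so T_A = 1494 N.

T_A ≈ 1490 N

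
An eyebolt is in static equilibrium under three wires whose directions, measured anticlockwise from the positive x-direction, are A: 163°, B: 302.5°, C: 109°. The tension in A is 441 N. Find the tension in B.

T_B ≈ 1530 N

Resolve: ΣF_x = 441 cos 163° + T_B cos 302.5° + T_C cos 109° = 0.
        ΣF_y = 441 sin 163° + T_B sin 302.5° + T_C sin 109° = 0.
The known terms sum to (-421.7, 128.9) N, so 0.5373 T_B − 0.3256 T_C = 421.7 and -0.8434 T_B + 0.9455 T_C = -128.9.
Solving simultaneously: T_B = 1528 N, T_C = 1227 N.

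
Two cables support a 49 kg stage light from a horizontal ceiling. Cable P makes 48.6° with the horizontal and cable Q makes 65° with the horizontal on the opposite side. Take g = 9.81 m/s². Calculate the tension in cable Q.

Weight W = 49 × 9.81 = 480.7 N acts straight down.
Horizontal: T_P cos 48.6° = T_Q cos 65°  →  T_P = 0.6391 T_Q.
Vertical: T_P sin 48.6° + T_Q sin 65° = 480.7.
Substituting the horizontal relation into the vertical equation gives 1.386 T_Q = 480.7, so T_Q = 346.9 N.

T_Q ≈ 347 N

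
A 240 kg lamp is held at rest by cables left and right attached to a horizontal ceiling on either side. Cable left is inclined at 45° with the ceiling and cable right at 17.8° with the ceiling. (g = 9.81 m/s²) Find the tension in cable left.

T_left ≈ 2520 N

Weight W = 240 × 9.81 = 2354 N acts straight down.
Horizontal: T_left cos 45° = T_right cos 17.8°  →  T_right = 0.7427 T_left.
Vertical: T_left sin 45° + T_right sin 17.8° = 2354.
Substituting the horizontal relation into the vertical equation gives 0.9341 T_left = 2354, so T_left = 2520 N.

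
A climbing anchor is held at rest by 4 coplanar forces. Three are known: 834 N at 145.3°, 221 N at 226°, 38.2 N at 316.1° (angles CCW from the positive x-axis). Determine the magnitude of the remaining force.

Sum the known components: ΣF_x = -811.7 N, ΣF_y = 289.3 N.
For equilibrium the remaining force must supply (−ΣF_x, −ΣF_y) = (811.7, -289.3) N.
Magnitude = √((811.7)² + (-289.3)²) = 861.7 N; direction = atan2(-289.3, 811.7) = 340.4°.

F ≈ 862 N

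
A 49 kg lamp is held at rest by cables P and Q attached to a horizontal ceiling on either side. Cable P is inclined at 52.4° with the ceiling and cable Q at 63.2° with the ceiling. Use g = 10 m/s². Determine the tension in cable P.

T_P ≈ 245 N

Weight W = 49 × 10 = 490 N acts straight down.
Horizontal: T_P cos 52.4° = T_Q cos 63.2°  →  T_Q = 1.353 T_P.
Vertical: T_P sin 52.4° + T_Q sin 63.2° = 490.
Substituting the horizontal relation into the vertical equation gives 2 T_P = 490, so T_P = 245 N.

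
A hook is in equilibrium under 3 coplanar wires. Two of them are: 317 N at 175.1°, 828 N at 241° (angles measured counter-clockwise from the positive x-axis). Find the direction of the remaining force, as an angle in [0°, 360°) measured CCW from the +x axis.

θ ≈ 44.2°

Sum the known components: ΣF_x = -717.3 N, ΣF_y = -697.1 N.
For equilibrium the remaining force must supply (−ΣF_x, −ΣF_y) = (717.3, 697.1) N.
Magnitude = √((717.3)² + (697.1)²) = 1000 N; direction = atan2(697.1, 717.3) = 44.2°.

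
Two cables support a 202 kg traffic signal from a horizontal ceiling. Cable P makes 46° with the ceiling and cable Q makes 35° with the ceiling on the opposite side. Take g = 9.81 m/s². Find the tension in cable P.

T_P ≈ 1640 N

Weight W = 202 × 9.81 = 1982 N acts straight down.
Horizontal: T_P cos 46° = T_Q cos 35°  →  T_Q = 0.848 T_P.
Vertical: T_P sin 46° + T_Q sin 35° = 1982.
Substituting the horizontal relation into the vertical equation gives 1.206 T_P = 1982, so T_P = 1643 N.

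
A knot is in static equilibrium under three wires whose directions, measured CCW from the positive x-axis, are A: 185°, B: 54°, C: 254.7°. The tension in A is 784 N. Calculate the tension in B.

Resolve: ΣF_x = 784 cos 185° + T_B cos 54° + T_C cos 254.7° = 0.
        ΣF_y = 784 sin 185° + T_B sin 54° + T_C sin 254.7° = 0.
The known terms sum to (-781, -68.33) N, so 0.5878 T_B − 0.2639 T_C = 781 and 0.8090 T_B − 0.9646 T_C = 68.33.
Solving simultaneously: T_B = 2080 N, T_C = 1674 N.

T_B ≈ 2080 N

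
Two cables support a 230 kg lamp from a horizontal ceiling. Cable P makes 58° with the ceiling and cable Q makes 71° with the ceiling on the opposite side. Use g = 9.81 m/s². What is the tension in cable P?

T_P ≈ 945 N

Weight W = 230 × 9.81 = 2256 N acts straight down.
Horizontal: T_P cos 58° = T_Q cos 71°  →  T_Q = 1.628 T_P.
Vertical: T_P sin 58° + T_Q sin 71° = 2256.
Substituting the horizontal relation into the vertical equation gives 2.387 T_P = 2256, so T_P = 945.2 N.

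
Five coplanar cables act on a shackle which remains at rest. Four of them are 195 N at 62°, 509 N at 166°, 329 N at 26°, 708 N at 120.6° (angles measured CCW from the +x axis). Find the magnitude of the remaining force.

Sum the known components: ΣF_x = -467 N, ΣF_y = 1049 N.
For equilibrium the remaining force must supply (−ΣF_x, −ΣF_y) = (467, -1049) N.
Magnitude = √((467)² + (-1049)²) = 1148 N; direction = atan2(-1049, 467) = 294.0°.

F ≈ 1150 N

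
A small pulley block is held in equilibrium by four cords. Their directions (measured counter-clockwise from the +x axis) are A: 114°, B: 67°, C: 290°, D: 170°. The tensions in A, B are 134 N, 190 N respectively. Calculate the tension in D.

T_D ≈ 139 N

Resolve: ΣF_x = 134 cos 114° + 190 cos 67° + T_C cos 290° + T_D cos 170° = 0.
        ΣF_y = 134 sin 114° + 190 sin 67° + T_C sin 290° + T_D sin 170° = 0.
The known terms sum to (19.74, 297.3) N, so 0.3420 T_C − 0.9848 T_D = -19.74 and -0.9397 T_C + 0.1736 T_D = -297.3.
Solving simultaneously: T_C = 342 N, T_D = 138.8 N.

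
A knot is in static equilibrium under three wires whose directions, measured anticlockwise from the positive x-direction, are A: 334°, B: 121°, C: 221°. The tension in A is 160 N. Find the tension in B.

Resolve: ΣF_x = 160 cos 334° + T_B cos 121° + T_C cos 221° = 0.
        ΣF_y = 160 sin 334° + T_B sin 121° + T_C sin 221° = 0.
The known terms sum to (143.8, -70.14) N, so -0.5150 T_B − 0.7547 T_C = -143.8 and 0.8572 T_B − 0.6561 T_C = 70.14.
Solving simultaneously: T_B = 149.6 N, T_C = 88.49 N.

T_B ≈ 150 N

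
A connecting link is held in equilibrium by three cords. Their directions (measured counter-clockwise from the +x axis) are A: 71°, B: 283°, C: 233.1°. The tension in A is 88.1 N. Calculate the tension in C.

Resolve: ΣF_x = 88.1 cos 71° + T_B cos 283° + T_C cos 233.1° = 0.
        ΣF_y = 88.1 sin 71° + T_B sin 283° + T_C sin 233.1° = 0.
The known terms sum to (28.68, 83.3) N, so 0.2250 T_B − 0.6004 T_C = -28.68 and -0.9744 T_B − 0.7997 T_C = -83.3.
Solving simultaneously: T_B = 35.40 N, T_C = 61.03 N.

T_C ≈ 61 N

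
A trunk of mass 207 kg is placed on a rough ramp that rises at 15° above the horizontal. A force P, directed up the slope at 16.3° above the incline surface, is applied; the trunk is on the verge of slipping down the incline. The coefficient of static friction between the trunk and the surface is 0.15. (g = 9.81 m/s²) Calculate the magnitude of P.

P ≈ 252 N

On the verge of sliding down the incline, friction equals μN and acts up the slope.
Perpendicular: N + P sin 16.3° = W cos 15° = 1961 N.
Along incline: P cos 16.3° + μN = W sin 15° with W sin 15° = 525.6 N.
Solving the pair for P and N: P = 252.1 N, N = 1891 N (and f = μN = 283.6 N).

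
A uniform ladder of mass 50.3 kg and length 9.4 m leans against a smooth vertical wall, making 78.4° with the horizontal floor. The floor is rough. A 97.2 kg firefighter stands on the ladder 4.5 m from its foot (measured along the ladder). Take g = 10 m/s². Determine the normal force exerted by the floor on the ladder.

N_floor ≈ 1480 N

ΣF_y = 0: N_floor = 50.3×10 + 97.2×10 = 1475 N.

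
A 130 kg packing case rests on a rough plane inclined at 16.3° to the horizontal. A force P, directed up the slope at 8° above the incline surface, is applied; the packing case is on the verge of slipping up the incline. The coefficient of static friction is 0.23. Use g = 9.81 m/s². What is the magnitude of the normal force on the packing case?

N ≈ 1140 N

On the verge of sliding up the incline, friction equals μN and acts down the slope.
Perpendicular: N + P sin 8° = W cos 16.3° = 1224 N.
Along incline: P cos 8° = W sin 16.3° + μN  with W sin 16.3° = 357.9 N.
Solving the pair for P and N: P = 625.5 N, N = 1137 N (and f = μN = 261.5 N).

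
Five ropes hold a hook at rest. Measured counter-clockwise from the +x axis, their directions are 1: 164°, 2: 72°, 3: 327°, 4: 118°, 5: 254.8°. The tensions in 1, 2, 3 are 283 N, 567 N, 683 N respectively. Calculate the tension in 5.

T_5 ≈ 782 N

Resolve: ΣF_x = 283 cos 164° + 567 cos 72° + 683 cos 327° + T_4 cos 118° + T_5 cos 254.8° = 0.
        ΣF_y = 283 sin 164° + 567 sin 72° + 683 sin 327° + T_4 sin 118° + T_5 sin 254.8° = 0.
The known terms sum to (476, 245.3) N, so -0.4695 T_4 − 0.2622 T_5 = -476 and 0.8829 T_4 − 0.9650 T_5 = -245.3.
Solving simultaneously: T_4 = 577.1 N, T_5 = 782.1 N.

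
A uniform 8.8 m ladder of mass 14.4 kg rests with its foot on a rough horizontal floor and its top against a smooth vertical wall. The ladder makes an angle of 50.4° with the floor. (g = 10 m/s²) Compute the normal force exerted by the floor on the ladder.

ΣF_y = 0: N_floor = 14.4×10 = 144 N.

N_floor ≈ 144 N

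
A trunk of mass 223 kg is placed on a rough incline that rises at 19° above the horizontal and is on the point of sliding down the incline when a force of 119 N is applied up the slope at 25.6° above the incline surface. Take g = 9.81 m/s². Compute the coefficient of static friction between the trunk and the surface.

μ ≈ 0.300

On the verge of sliding down the incline, friction is at its maximum μN and acts up the slope.
Perpendicular to incline: N = W cos 19° − P sin 25.6° = 2068 − 51.42 = 2017 N.
Along incline: P cos 25.6° + μN = W sin 19° → μ = (W sin 19° − P cos 25.6°) / N = 0.2999.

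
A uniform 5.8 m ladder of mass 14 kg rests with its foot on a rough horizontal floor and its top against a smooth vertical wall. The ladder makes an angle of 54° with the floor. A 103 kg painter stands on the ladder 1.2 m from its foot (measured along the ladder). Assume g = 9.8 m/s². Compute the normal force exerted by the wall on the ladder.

N_wall ≈ 202 N

Torques about the foot: N_wall · 5.8 sin 54° = 14×9.8×2.9 cos 54° + 103×9.8×1.2 cos 54° → N_wall = 201.57 N.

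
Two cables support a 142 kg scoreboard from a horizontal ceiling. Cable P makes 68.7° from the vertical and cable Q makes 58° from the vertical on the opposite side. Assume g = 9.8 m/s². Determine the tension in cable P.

T_P ≈ 1470 N

Angles from the horizontal: cable P is 90° − 68.7° = 21.3°, cable Q is 90° − 58° = 32°.
Weight W = 142 × 9.8 = 1392 N acts straight down.
Horizontal: T_P cos 21.3° = T_Q cos 32°  →  T_Q = 1.099 T_P.
Vertical: T_P sin 21.3° + T_Q sin 32° = 1392.
Substituting the horizontal relation into the vertical equation gives 0.9454 T_P = 1392, so T_P = 1472 N.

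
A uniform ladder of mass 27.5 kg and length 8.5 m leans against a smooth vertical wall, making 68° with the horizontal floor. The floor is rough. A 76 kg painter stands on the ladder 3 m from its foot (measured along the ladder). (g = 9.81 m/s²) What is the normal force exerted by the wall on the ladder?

N_wall ≈ 161 N

Torques about the foot: N_wall · 8.5 sin 68° = 27.5×9.81×4.25 cos 68° + 76×9.81×3 cos 68° → N_wall = 160.81 N.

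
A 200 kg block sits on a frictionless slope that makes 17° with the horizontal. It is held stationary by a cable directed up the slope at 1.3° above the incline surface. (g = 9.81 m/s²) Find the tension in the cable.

T ≈ 574 N

Take axes along and perpendicular to the incline. Weight components: W sin 17° = 573.6 N down-slope, W cos 17° = 1876 N into the surface.
Along incline: T cos 1.3° = W sin 17° → T = 573.8 N.
Perpendicular: N = W cos 17° − T sin 1.3° = 1863 N.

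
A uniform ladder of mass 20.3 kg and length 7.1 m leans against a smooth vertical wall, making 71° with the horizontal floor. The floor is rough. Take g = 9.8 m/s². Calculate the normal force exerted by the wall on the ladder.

N_wall ≈ 34.3 N

Torques about the foot: N_wall · 7.1 sin 71° = 20.3×9.8×3.55 cos 71° → N_wall = 34.25 N.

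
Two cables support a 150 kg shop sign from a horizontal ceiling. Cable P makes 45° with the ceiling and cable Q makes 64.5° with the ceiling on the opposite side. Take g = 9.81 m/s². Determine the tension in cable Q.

T_Q ≈ 1100 N

Weight W = 150 × 9.81 = 1472 N acts straight down.
Horizontal: T_P cos 45° = T_Q cos 64.5°  →  T_P = 0.6088 T_Q.
Vertical: T_P sin 45° + T_Q sin 64.5° = 1472.
Substituting the horizontal relation into the vertical equation gives 1.333 T_Q = 1472, so T_Q = 1104 N.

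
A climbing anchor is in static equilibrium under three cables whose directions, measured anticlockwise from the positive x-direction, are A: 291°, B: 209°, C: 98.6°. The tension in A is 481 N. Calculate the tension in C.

Resolve: ΣF_x = 481 cos 291° + T_B cos 209° + T_C cos 98.6° = 0.
        ΣF_y = 481 sin 291° + T_B sin 209° + T_C sin 98.6° = 0.
The known terms sum to (172.4, -449.1) N, so -0.8746 T_B − 0.1495 T_C = -172.4 and -0.4848 T_B + 0.9888 T_C = 449.1.
Solving simultaneously: T_B = 110.2 N, T_C = 508.2 N.

T_C ≈ 508 N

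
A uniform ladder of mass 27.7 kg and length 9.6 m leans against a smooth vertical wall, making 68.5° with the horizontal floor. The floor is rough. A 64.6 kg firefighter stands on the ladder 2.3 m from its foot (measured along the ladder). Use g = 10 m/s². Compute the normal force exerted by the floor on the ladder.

ΣF_y = 0: N_floor = 27.7×10 + 64.6×10 = 923 N.

N_floor ≈ 923 N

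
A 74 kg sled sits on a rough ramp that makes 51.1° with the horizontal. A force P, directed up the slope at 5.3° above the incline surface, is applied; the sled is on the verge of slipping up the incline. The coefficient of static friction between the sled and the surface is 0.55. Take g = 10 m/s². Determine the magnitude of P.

P ≈ 795 N

On the verge of sliding up the incline, friction equals μN and acts down the slope.
Perpendicular: N + P sin 5.3° = W cos 51.1° = 464.7 N.
Along incline: P cos 5.3° = W sin 51.1° + μN  with W sin 51.1° = 575.9 N.
Solving the pair for P and N: P = 794.5 N, N = 391.3 N (and f = μN = 215.2 N).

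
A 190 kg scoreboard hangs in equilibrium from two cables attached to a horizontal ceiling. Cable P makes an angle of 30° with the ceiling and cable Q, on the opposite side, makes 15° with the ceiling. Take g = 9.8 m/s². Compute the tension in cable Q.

T_Q ≈ 2280 N

Weight W = 190 × 9.8 = 1862 N acts straight down.
Horizontal: T_P cos 30° = T_Q cos 15°  →  T_P = 1.115 T_Q.
Vertical: T_P sin 30° + T_Q sin 15° = 1862.
Substituting the horizontal relation into the vertical equation gives 0.8165 T_Q = 1862, so T_Q = 2280 N.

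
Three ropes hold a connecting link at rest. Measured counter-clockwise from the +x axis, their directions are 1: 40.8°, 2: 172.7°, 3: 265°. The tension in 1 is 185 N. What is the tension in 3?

T_3 ≈ 138 N

Resolve: ΣF_x = 185 cos 40.8° + T_2 cos 172.7° + T_3 cos 265° = 0.
        ΣF_y = 185 sin 40.8° + T_2 sin 172.7° + T_3 sin 265° = 0.
The known terms sum to (140, 120.9) N, so -0.9919 T_2 − 0.0872 T_3 = -140 and 0.1271 T_2 − 0.9962 T_3 = -120.9.
Solving simultaneously: T_2 = 129.1 N, T_3 = 137.8 N.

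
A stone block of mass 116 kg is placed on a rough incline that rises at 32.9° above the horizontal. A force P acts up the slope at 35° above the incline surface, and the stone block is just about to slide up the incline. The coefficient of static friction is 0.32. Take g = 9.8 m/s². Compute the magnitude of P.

P ≈ 920 N

On the verge of sliding up the incline, friction equals μN and acts down the slope.
Perpendicular: N + P sin 35° = W cos 32.9° = 954.5 N.
Along incline: P cos 35° = W sin 32.9° + μN  with W sin 32.9° = 617.5 N.
Solving the pair for P and N: P = 920.4 N, N = 426.5 N (and f = μN = 136.5 N).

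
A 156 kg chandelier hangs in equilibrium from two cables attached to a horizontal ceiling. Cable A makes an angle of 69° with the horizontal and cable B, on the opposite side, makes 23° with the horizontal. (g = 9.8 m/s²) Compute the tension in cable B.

T_B ≈ 548 N

Weight W = 156 × 9.8 = 1529 N acts straight down.
Horizontal: T_A cos 69° = T_B cos 23°  →  T_A = 2.569 T_B.
Vertical: T_A sin 69° + T_B sin 23° = 1529.
Substituting the horizontal relation into the vertical equation gives 2.789 T_B = 1529, so T_B = 548.2 N.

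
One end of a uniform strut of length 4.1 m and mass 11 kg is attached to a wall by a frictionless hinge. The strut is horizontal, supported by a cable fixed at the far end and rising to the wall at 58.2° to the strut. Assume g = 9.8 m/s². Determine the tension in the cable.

T ≈ 63.4 N

Take torques about the hinge: T sin 58.2° · 4.1 = 11×9.8×2.05 = 220.99 N·m.
So T = 220.99 / (0.8499 × 4.1) = 63.42 N.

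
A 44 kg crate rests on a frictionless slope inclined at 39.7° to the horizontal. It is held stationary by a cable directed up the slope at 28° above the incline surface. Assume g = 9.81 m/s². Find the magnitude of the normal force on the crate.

N ≈ 186 N

Take axes along and perpendicular to the incline. Weight components: W sin 39.7° = 275.7 N down-slope, W cos 39.7° = 332.1 N into the surface.
Along incline: T cos 28° = W sin 39.7° → T = 312.3 N.
Perpendicular: N = W cos 39.7° − T sin 28° = 185.5 N.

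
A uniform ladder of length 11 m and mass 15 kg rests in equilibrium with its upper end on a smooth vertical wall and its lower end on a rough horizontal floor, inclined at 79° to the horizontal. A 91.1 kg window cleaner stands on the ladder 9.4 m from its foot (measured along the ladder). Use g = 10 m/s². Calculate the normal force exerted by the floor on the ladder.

ΣF_y = 0: N_floor = 15×10 + 91.1×10 = 1061 N.

N_floor ≈ 1060 N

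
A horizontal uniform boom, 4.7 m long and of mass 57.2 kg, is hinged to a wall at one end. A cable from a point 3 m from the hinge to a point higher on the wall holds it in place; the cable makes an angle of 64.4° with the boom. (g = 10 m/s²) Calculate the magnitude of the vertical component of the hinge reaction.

|H_y| ≈ 124 N

Take torques about the hinge: T sin 64.4° · 3 = 57.2×10×2.35 = 1344.2 N·m.
So T = 1344.2 / (0.9018 × 3) = 496.84 N.
ΣF_y = 0: H_y = (57.2×10) − T sin 64.4° = 572 − 448.07 = 123.93 N.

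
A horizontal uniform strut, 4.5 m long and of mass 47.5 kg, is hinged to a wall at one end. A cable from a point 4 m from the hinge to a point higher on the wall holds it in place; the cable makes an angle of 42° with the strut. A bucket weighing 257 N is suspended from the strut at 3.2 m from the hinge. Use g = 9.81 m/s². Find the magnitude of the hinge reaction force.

Take torques about the hinge: T sin 42° · 4 = 47.5×9.81×2.25 + 257×3.2 = 1870.8 N·m.
So T = 1870.8 / (0.6691 × 4) = 698.98 N.
ΣF_x = 0: H_x = T cos 42° = 519.45 N.
ΣF_y = 0: H_y = (47.5×9.81 + 257) − T sin 42° = 722.98 − 467.71 = 255.26 N.
|H| = √(H_x² + H_y²) = √((519.45)² + (255.26)²) = 578.78 N.

|H| ≈ 579 N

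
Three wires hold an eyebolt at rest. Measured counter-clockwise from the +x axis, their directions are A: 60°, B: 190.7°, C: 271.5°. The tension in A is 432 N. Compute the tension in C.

T_C ≈ 332 N

Resolve: ΣF_x = 432 cos 60° + T_B cos 190.7° + T_C cos 271.5° = 0.
        ΣF_y = 432 sin 60° + T_B sin 190.7° + T_C sin 271.5° = 0.
The known terms sum to (216, 374.1) N, so -0.9826 T_B + 0.0262 T_C = -216 and -0.1857 T_B − 0.9997 T_C = -374.1.
Solving simultaneously: T_B = 228.7 N, T_C = 331.8 N.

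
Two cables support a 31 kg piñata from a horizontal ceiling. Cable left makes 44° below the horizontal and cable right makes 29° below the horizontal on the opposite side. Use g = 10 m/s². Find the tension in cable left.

T_left ≈ 284 N

Weight W = 31 × 10 = 310 N acts straight down.
Horizontal: T_left cos 44° = T_right cos 29°  →  T_right = 0.8225 T_left.
Vertical: T_left sin 44° + T_right sin 29° = 310.
Substituting the horizontal relation into the vertical equation gives 1.093 T_left = 310, so T_left = 283.5 N.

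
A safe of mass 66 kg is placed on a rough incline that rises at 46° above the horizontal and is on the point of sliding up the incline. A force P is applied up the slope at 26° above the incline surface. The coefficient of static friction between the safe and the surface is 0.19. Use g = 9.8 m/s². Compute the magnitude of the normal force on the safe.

On the verge of sliding up the incline, friction equals μN and acts down the slope.
Perpendicular: N + P sin 26° = W cos 46° = 449.3 N.
Along incline: P cos 26° = W sin 46° + μN  with W sin 46° = 465.3 N.
Solving the pair for P and N: P = 560.7 N, N = 203.5 N (and f = μN = 38.67 N).

N ≈ 204 N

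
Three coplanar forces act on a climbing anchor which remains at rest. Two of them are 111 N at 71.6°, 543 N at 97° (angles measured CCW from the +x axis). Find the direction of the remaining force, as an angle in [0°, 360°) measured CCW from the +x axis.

θ ≈ 273°

Sum the known components: ΣF_x = -31.14 N, ΣF_y = 644.3 N.
For equilibrium the remaining force must supply (−ΣF_x, −ΣF_y) = (31.14, -644.3) N.
Magnitude = √((31.14)² + (-644.3)²) = 645 N; direction = atan2(-644.3, 31.14) = 272.8°.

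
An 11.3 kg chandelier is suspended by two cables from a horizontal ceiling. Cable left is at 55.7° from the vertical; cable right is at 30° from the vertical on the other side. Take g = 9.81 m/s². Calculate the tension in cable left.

T_left ≈ 55.6 N

Angles from the horizontal: cable left is 90° − 55.7° = 34.3°, cable right is 90° − 30° = 60°.
Weight W = 11.3 × 9.81 = 110.9 N acts straight down.
Horizontal: T_left cos 34.3° = T_right cos 60°  →  T_right = 1.652 T_left.
Vertical: T_left sin 34.3° + T_right sin 60° = 110.9.
Substituting the horizontal relation into the vertical equation gives 1.994 T_left = 110.9, so T_left = 55.58 N.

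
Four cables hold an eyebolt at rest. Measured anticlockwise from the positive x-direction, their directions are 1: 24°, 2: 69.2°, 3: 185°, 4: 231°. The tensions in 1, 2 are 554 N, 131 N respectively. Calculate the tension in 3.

T_3 ≈ 293 N

Resolve: ΣF_x = 554 cos 24° + 131 cos 69.2° + T_3 cos 185° + T_4 cos 231° = 0.
        ΣF_y = 554 sin 24° + 131 sin 69.2° + T_3 sin 185° + T_4 sin 231° = 0.
The known terms sum to (552.6, 347.8) N, so -0.9962 T_3 − 0.6293 T_4 = -552.6 and -0.0872 T_3 − 0.7771 T_4 = -347.8.
Solving simultaneously: T_3 = 292.8 N, T_4 = 414.7 N.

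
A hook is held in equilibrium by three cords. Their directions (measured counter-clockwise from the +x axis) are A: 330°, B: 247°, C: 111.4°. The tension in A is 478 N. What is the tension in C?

T_C ≈ 678 N

Resolve: ΣF_x = 478 cos 330° + T_B cos 247° + T_C cos 111.4° = 0.
        ΣF_y = 478 sin 330° + T_B sin 247° + T_C sin 111.4° = 0.
The known terms sum to (414, -239) N, so -0.3907 T_B − 0.3649 T_C = -414 and -0.9205 T_B + 0.9311 T_C = 239.
Solving simultaneously: T_B = 426.2 N, T_C = 678.1 N.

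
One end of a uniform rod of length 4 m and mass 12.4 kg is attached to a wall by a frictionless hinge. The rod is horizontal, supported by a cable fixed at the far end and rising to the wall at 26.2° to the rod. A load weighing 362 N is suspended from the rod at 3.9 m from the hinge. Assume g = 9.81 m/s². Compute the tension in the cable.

T ≈ 937 N

Take torques about the hinge: T sin 26.2° · 4 = 12.4×9.81×2 + 362×3.9 = 1655.1 N·m.
So T = 1655.1 / (0.4415 × 4) = 937.18 N.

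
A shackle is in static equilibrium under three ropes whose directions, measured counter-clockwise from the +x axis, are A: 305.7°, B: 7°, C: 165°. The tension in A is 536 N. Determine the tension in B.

T_B ≈ 906 N

Resolve: ΣF_x = 536 cos 305.7° + T_B cos 7° + T_C cos 165° = 0.
        ΣF_y = 536 sin 305.7° + T_B sin 7° + T_C sin 165° = 0.
The known terms sum to (312.8, -435.3) N, so 0.9925 T_B − 0.9659 T_C = -312.8 and 0.1219 T_B + 0.2588 T_C = 435.3.
Solving simultaneously: T_B = 906.3 N, T_C = 1255 N.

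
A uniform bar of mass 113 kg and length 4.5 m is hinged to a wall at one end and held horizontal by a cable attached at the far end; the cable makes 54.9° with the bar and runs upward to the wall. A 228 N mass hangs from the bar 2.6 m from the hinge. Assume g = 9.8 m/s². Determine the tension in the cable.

T ≈ 838 N

Take torques about the hinge: T sin 54.9° · 4.5 = 113×9.8×2.25 + 228×2.6 = 3084.5 N·m.
So T = 3084.5 / (0.8181 × 4.5) = 837.78 N.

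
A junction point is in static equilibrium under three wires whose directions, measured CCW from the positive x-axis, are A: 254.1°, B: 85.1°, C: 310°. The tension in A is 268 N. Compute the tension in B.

Resolve: ΣF_x = 268 cos 254.1° + T_B cos 85.1° + T_C cos 310° = 0.
        ΣF_y = 268 sin 254.1° + T_B sin 85.1° + T_C sin 310° = 0.
The known terms sum to (-73.42, -257.7) N, so 0.0854 T_B + 0.6428 T_C = 73.42 and 0.9963 T_B − 0.7660 T_C = 257.7.
Solving simultaneously: T_B = 314.4 N, T_C = 72.44 N.

T_B ≈ 314 N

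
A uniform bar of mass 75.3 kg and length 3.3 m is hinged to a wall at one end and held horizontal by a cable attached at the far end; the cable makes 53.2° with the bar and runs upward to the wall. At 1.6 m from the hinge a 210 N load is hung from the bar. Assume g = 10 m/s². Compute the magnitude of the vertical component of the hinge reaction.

|H_y| ≈ 485 N

Take torques about the hinge: T sin 53.2° · 3.3 = 75.3×10×1.65 + 210×1.6 = 1578.5 N·m.
So T = 1578.5 / (0.8007 × 3.3) = 597.35 N.
ΣF_y = 0: H_y = (75.3×10 + 210) − T sin 53.2° = 963 − 478.32 = 484.68 N.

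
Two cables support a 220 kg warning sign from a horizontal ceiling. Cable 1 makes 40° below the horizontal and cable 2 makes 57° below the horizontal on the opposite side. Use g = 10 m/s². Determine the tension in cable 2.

T_2 ≈ 1700 N

Weight W = 220 × 10 = 2200 N acts straight down.
Horizontal: T_1 cos 40° = T_2 cos 57°  →  T_1 = 0.711 T_2.
Vertical: T_1 sin 40° + T_2 sin 57° = 2200.
Substituting the horizontal relation into the vertical equation gives 1.296 T_2 = 2200, so T_2 = 1698 N.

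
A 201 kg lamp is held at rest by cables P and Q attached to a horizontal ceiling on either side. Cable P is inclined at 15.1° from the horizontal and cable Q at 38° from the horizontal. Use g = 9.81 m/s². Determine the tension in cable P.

T_P ≈ 1940 N

Weight W = 201 × 9.81 = 1972 N acts straight down.
Horizontal: T_P cos 15.1° = T_Q cos 38°  →  T_Q = 1.225 T_P.
Vertical: T_P sin 15.1° + T_Q sin 38° = 1972.
Substituting the horizontal relation into the vertical equation gives 1.015 T_P = 1972, so T_P = 1943 N.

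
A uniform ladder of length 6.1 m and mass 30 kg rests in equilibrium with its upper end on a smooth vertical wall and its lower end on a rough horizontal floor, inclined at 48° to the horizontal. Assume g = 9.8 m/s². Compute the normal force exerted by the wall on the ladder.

Torques about the foot: N_wall · 6.1 sin 48° = 30×9.8×3.05 cos 48° → N_wall = 132.36 N.

N_wall ≈ 132 N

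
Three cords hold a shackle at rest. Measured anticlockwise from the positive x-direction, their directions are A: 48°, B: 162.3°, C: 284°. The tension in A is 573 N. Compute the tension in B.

T_B ≈ 558 N

Resolve: ΣF_x = 573 cos 48° + T_B cos 162.3° + T_C cos 284° = 0.
        ΣF_y = 573 sin 48° + T_B sin 162.3° + T_C sin 284° = 0.
The known terms sum to (383.4, 425.8) N, so -0.9527 T_B + 0.2419 T_C = -383.4 and 0.3040 T_B − 0.9703 T_C = -425.8.
Solving simultaneously: T_B = 558.3 N, T_C = 613.8 N.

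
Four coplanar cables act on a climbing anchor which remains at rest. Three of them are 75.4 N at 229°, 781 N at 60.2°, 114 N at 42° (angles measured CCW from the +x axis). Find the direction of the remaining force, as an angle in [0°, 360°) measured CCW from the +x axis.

θ ≈ 239°

Sum the known components: ΣF_x = 423.4 N, ΣF_y = 697.1 N.
For equilibrium the remaining force must supply (−ΣF_x, −ΣF_y) = (-423.4, -697.1) N.
Magnitude = √((-423.4)² + (-697.1)²) = 815.6 N; direction = atan2(-697.1, -423.4) = 238.7°.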